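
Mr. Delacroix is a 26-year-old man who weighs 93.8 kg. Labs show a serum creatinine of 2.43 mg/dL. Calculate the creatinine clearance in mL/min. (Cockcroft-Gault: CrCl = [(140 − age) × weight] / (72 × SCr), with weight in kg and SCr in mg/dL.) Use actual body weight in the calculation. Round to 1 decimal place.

61.1 mL/min

CrCl = (140 − 26) × 93.8 / (72 × 2.43) = 10693.2 / 174.96 ≈ 61.1 mL/min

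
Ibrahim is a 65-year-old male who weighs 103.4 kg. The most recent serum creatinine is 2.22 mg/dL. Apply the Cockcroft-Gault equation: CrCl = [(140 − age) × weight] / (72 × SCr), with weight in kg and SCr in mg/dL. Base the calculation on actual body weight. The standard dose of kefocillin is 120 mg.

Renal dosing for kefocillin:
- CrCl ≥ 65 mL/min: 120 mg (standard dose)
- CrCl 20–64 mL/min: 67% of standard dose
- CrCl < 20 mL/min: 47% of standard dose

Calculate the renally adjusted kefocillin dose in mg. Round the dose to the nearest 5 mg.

CrCl = (140 − 65) × 103.4 / (72 × 2.22) = 7755.0 / 159.84 ≈ 48.5 mL/min
CrCl ≈ 49 mL/min → bracket 20–64 mL/min.
67% of 120 mg = 80.4 mg → 80 mg

80 mg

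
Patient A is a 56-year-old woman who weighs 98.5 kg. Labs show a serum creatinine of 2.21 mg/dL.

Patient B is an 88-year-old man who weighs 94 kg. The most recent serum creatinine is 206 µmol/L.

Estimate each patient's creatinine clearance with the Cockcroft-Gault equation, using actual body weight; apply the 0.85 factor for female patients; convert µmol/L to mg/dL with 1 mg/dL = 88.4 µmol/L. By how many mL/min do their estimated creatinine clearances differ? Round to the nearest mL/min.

15 mL/min

Patient A: CrCl = (140 − 56) × 98.5 / (72 × 2.21) × 0.85 = 8274.0 / 159.12 × 0.85 ≈ 44.2 mL/min
Patient B: SCr = 206 / 88.4 = 2.33 mg/dL
Patient B: CrCl = (140 − 88) × 94 / (72 × 2.33) = 4888.0 / 167.76 ≈ 29.1 mL/min
|44.2 − 29.1| = 15.1 mL/min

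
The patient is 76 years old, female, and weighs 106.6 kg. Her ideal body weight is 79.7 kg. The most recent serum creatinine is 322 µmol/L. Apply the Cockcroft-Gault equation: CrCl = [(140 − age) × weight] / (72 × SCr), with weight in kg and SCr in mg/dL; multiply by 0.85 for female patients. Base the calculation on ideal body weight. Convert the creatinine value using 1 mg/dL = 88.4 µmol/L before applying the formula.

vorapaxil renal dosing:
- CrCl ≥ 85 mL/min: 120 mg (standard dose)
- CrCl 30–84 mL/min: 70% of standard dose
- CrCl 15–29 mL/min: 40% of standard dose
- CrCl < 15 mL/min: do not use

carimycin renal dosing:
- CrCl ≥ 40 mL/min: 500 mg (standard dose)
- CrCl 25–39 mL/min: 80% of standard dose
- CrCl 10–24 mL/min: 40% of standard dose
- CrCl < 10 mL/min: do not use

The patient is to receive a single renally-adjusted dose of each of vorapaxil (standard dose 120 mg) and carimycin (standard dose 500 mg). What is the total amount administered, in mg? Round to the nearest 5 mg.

250 mg

SCr = 322 / 88.4 = 3.643 mg/dL
CrCl = (140 − 76) × 79.7 / (72 × 3.643) × 0.85 = 5100.8 / 262.30 × 0.85 ≈ 16.5 mL/min
CrCl ≈ 17 mL/min.
vorapaxil: 15–29 mL/min → 40% of 120 mg = 48 mg.
carimycin: 10–24 mL/min → 40% of 500 mg = 200 mg.
Total = 48 + 200 = 248 mg.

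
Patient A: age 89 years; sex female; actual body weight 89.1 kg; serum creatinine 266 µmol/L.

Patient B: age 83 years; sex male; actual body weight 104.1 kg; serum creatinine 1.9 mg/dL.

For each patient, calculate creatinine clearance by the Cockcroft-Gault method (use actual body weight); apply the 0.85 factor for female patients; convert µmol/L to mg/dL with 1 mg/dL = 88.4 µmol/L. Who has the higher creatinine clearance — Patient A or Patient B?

Patient B

Patient A: SCr = 266 / 88.4 = 3.009 mg/dL
Patient A: CrCl = (140 − 89) × 89.1 / (72 × 3.009) × 0.85 = 4544.1 / 216.65 × 0.85 ≈ 17.8 mL/min
Patient B: CrCl = (140 − 83) × 104.1 / (72 × 1.9) = 5933.7 / 136.80 ≈ 43.4 mL/min
17.8 vs 43.4 mL/min → Patient B is higher.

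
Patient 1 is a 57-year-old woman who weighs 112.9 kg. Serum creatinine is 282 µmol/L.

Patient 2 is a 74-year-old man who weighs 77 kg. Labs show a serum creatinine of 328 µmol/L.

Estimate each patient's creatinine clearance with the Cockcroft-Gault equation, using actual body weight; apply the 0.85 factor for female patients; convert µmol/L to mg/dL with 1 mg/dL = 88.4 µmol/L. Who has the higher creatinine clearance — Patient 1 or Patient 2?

Patient 1

Patient 1: SCr = 282 / 88.4 = 3.19 mg/dL
Patient 1: CrCl = (140 − 57) × 112.9 / (72 × 3.19) × 0.85 = 9370.7 / 229.68 × 0.85 ≈ 34.7 mL/min
Patient 2: SCr = 328 / 88.4 = 3.71 mg/dL
Patient 2: CrCl = (140 − 74) × 77 / (72 × 3.71) = 5082.0 / 267.12 ≈ 19.0 mL/min
34.7 vs 19.0 mL/min → Patient 1 is higher.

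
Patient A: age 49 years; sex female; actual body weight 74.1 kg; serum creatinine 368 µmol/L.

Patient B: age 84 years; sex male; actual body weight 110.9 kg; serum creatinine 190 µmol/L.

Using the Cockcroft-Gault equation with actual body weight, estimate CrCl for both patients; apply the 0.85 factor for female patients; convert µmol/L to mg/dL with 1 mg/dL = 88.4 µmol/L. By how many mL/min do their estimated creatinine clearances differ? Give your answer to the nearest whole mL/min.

21 mL/min

Patient A: SCr = 368 / 88.4 = 4.163 mg/dL
Patient A: CrCl = (140 − 49) × 74.1 / (72 × 4.163) × 0.85 = 6743.1 / 299.74 × 0.85 ≈ 19.1 mL/min
Patient B: SCr = 190 / 88.4 = 2.149 mg/dL
Patient B: CrCl = (140 − 84) × 110.9 / (72 × 2.149) = 6210.4 / 154.73 ≈ 40.1 mL/min
|19.1 − 40.1| = 21.0 mL/min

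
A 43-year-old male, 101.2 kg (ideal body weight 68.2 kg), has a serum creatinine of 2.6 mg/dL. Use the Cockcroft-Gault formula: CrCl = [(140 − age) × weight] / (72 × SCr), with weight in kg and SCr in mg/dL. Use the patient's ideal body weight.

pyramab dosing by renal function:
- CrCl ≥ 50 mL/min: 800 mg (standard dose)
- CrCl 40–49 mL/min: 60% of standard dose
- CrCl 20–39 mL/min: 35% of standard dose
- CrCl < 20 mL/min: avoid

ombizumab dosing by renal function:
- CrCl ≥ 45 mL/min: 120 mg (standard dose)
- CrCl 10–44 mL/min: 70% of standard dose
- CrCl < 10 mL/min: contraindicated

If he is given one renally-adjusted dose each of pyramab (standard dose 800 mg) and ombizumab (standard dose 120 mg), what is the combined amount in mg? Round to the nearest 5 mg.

CrCl = (140 − 43) × 68.2 / (72 × 2.6) = 6615.4 / 187.20 ≈ 35.3 mL/min
CrCl ≈ 35 mL/min.
pyramab: 20–39 mL/min → 35% of 800 mg = 280 mg.
ombizumab: 10–44 mL/min → 70% of 120 mg = 84 mg.
Total = 280 + 84 = 364 mg.

365 mg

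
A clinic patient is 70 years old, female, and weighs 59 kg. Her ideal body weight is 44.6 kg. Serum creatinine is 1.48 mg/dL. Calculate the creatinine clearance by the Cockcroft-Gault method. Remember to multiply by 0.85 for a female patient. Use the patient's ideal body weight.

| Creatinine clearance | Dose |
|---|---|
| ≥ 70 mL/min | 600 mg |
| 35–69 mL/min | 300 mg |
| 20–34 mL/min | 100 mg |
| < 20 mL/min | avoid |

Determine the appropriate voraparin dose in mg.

100 mg

CrCl = (140 − 70) × 44.6 / (72 × 1.48) × 0.85 = 3122.0 / 106.56 × 0.85 ≈ 24.9 mL/min
CrCl ≈ 25 mL/min → bracket 20–34 mL/min.
Dose for this bracket: 100 mg.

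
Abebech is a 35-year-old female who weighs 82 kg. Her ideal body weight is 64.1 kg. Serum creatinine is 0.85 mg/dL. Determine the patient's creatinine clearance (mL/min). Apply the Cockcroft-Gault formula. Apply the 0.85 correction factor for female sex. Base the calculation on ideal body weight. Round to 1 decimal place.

CrCl = (140 − 35) × 64.1 / (72 × 0.85) × 0.85 = 6730.5 / 61.20 × 0.85 ≈ 93.5 mL/min

93.5 mL/min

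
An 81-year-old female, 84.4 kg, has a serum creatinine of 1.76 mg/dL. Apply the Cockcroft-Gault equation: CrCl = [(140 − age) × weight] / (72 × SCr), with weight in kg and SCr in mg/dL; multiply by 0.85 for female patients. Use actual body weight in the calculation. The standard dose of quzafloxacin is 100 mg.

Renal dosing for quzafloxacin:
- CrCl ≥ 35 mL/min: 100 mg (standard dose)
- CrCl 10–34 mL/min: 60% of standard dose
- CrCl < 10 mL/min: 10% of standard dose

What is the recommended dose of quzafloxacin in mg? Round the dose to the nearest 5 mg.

CrCl = (140 − 81) × 84.4 / (72 × 1.76) × 0.85 = 4979.6 / 126.72 × 0.85 ≈ 33.4 mL/min
CrCl ≈ 33 mL/min → bracket 10–34 mL/min.
60% of 100 mg = 60 mg

60 mg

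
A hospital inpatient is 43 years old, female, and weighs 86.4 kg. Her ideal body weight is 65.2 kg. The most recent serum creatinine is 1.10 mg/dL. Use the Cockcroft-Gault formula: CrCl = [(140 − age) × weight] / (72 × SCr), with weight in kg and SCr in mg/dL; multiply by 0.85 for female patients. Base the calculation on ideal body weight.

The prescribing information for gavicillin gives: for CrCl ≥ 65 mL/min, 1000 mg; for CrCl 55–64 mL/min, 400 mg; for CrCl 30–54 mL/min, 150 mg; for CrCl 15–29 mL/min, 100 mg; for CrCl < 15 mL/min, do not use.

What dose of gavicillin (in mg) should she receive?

1000 mg

CrCl = (140 − 43) × 65.2 / (72 × 1.1) × 0.85 = 6324.4 / 79.20 × 0.85 ≈ 67.9 mL/min
CrCl ≈ 68 mL/min → bracket ≥ 65 mL/min.
Dose for this bracket: 1000 mg.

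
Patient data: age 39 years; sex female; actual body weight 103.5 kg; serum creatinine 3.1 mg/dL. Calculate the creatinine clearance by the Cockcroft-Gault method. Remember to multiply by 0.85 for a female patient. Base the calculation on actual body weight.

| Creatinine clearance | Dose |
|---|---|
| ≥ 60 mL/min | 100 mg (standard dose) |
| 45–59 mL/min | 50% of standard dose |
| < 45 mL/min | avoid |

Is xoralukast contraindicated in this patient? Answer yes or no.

CrCl = (140 − 39) × 103.5 / (72 × 3.1) × 0.85 = 10453.5 / 223.20 × 0.85 ≈ 39.8 mL/min
CrCl ≈ 40 mL/min, which is < 45 mL/min.

yes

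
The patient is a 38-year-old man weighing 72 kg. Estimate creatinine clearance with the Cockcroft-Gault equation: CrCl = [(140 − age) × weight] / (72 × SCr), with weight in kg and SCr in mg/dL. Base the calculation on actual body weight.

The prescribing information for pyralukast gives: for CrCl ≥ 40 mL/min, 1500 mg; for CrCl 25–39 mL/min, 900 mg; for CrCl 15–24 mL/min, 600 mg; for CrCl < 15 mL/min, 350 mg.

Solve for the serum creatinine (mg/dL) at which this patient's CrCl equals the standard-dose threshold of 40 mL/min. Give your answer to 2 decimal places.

2.55 mg/dL

Standard dose requires CrCl ≥ 40 mL/min.
Set (140 − 38) × 72 / (72 × SCr) = 40
SCr = (140 − 38) × 72 / (72 × 40) = 2.550 mg/dL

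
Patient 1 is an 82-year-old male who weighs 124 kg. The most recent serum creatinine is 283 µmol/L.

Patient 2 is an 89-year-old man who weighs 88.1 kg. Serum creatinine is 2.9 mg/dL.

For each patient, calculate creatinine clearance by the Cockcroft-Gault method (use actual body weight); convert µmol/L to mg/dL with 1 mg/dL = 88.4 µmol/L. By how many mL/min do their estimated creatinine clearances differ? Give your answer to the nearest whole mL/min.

10 mL/min

Patient 1: SCr = 283 / 88.4 = 3.201 mg/dL
Patient 1: CrCl = (140 − 82) × 124 / (72 × 3.201) = 7192.0 / 230.47 ≈ 31.2 mL/min
Patient 2: CrCl = (140 − 89) × 88.1 / (72 × 2.9) = 4493.1 / 208.80 ≈ 21.5 mL/min
|31.2 − 21.5| = 9.7 mL/min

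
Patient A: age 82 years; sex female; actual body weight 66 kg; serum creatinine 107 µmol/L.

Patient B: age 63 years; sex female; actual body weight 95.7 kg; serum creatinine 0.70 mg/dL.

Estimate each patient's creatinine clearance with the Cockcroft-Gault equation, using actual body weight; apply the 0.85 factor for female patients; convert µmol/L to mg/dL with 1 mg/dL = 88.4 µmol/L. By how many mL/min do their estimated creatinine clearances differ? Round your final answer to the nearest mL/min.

Patient A: SCr = 107 / 88.4 = 1.21 mg/dL
Patient A: CrCl = (140 − 82) × 66 / (72 × 1.21) × 0.85 = 3828.0 / 87.12 × 0.85 ≈ 37.3 mL/min
Patient B: CrCl = (140 − 63) × 95.7 / (72 × 0.7) × 0.85 = 7368.9 / 50.40 × 0.85 ≈ 124.3 mL/min
|37.3 − 124.3| = 87.0 mL/min

87 mL/min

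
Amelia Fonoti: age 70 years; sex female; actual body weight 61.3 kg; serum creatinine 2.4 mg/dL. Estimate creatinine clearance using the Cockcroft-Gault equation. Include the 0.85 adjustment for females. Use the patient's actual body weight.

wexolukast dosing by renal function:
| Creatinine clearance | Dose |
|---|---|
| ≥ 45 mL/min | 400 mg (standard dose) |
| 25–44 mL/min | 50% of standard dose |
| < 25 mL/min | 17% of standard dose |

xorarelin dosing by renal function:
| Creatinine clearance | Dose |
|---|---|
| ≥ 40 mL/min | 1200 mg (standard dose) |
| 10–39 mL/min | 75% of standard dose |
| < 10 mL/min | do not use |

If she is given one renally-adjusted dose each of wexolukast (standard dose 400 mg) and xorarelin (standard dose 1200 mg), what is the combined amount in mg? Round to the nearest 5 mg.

970 mg

CrCl = (140 − 70) × 61.3 / (72 × 2.4) × 0.85 = 4291.0 / 172.80 × 0.85 ≈ 21.1 mL/min
CrCl ≈ 21 mL/min.
wexolukast: < 25 mL/min → 17% of 400 mg = 68 mg.
xorarelin: 10–39 mL/min → 75% of 1200 mg = 900 mg.
Total = 68 + 900 = 968 mg.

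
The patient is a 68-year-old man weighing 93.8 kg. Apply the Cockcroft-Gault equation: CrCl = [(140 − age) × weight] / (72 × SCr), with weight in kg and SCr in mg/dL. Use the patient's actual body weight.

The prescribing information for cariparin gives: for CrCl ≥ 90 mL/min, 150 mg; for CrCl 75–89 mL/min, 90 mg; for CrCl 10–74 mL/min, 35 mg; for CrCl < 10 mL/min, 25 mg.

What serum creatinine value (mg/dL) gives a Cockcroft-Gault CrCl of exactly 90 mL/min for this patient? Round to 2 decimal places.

Standard dose requires CrCl ≥ 90 mL/min.
Set (140 − 68) × 93.8 / (72 × SCr) = 90
SCr = (140 − 68) × 93.8 / (72 × 90) = 1.042 mg/dL

1.04 mg/dL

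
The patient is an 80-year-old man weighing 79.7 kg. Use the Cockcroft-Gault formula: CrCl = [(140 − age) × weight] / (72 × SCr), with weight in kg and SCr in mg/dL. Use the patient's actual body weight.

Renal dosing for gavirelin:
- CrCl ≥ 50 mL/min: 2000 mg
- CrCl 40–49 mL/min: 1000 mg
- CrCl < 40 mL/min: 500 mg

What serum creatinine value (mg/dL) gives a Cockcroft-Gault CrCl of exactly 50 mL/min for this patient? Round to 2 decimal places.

1.33 mg/dL

Standard dose requires CrCl ≥ 50 mL/min.
Set (140 − 80) × 79.7 / (72 × SCr) = 50
SCr = (140 − 80) × 79.7 / (72 × 50) = 1.328 mg/dL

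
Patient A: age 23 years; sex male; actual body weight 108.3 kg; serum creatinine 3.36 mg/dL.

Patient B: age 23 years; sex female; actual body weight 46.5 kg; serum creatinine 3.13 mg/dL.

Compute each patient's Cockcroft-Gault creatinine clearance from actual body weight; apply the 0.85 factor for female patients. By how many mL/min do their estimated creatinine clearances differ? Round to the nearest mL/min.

32 mL/min

Patient A: CrCl = (140 − 23) × 108.3 / (72 × 3.36) = 12671.1 / 241.92 ≈ 52.4 mL/min
Patient B: CrCl = (140 − 23) × 46.5 / (72 × 3.13) × 0.85 = 5440.5 / 225.36 × 0.85 ≈ 20.5 mL/min
|52.4 − 20.5| = 31.9 mL/min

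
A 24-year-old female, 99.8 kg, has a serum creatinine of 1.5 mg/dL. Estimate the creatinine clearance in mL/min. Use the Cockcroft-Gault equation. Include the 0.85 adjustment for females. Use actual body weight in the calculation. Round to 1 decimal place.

CrCl = (140 − 24) × 99.8 / (72 × 1.5) × 0.85 = 11576.8 / 108.00 × 0.85 ≈ 91.1 mL/min

91.1 mL/min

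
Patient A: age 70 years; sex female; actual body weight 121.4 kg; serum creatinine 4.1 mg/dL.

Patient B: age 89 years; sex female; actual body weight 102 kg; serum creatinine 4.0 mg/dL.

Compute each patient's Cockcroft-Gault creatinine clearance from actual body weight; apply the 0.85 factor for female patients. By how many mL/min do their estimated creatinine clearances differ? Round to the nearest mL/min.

9 mL/min

Patient A: CrCl = (140 − 70) × 121.4 / (72 × 4.1) × 0.85 = 8498.0 / 295.20 × 0.85 ≈ 24.5 mL/min
Patient B: CrCl = (140 − 89) × 102 / (72 × 4) × 0.85 = 5202.0 / 288.00 × 0.85 ≈ 15.4 mL/min
|24.5 − 15.4| = 9.1 mL/min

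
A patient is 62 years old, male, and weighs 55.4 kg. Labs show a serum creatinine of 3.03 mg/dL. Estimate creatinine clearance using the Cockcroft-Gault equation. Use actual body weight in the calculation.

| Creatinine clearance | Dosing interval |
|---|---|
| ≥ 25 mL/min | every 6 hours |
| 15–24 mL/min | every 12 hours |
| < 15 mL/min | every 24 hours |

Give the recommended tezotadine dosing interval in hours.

CrCl = (140 − 62) × 55.4 / (72 × 3.03) = 4321.2 / 218.16 ≈ 19.8 mL/min
CrCl ≈ 20 mL/min → bracket 15–24 mL/min → every 12 hours.

every 12 hours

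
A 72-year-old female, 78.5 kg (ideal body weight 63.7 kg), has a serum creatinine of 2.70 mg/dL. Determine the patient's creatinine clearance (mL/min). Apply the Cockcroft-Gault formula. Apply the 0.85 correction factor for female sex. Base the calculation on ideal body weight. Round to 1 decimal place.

18.9 mL/min

CrCl = (140 − 72) × 63.7 / (72 × 2.7) × 0.85 = 4331.6 / 194.40 × 0.85 ≈ 18.9 mL/min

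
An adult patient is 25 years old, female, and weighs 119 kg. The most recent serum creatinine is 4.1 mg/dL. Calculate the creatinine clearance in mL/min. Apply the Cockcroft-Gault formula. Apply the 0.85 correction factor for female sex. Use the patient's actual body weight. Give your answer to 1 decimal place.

39.4 mL/min

CrCl = (140 − 25) × 119 / (72 × 4.1) × 0.85 = 13685.0 / 295.20 × 0.85 ≈ 39.4 mL/min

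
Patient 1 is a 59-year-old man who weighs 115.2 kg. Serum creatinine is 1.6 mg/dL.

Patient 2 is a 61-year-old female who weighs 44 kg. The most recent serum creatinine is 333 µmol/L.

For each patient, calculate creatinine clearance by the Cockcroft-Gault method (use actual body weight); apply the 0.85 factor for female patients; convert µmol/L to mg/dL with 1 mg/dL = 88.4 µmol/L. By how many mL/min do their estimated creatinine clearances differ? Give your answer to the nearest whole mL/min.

70 mL/min

Patient 1: CrCl = (140 − 59) × 115.2 / (72 × 1.6) = 9331.2 / 115.20 ≈ 81.0 mL/min
Patient 2: SCr = 333 / 88.4 = 3.767 mg/dL
Patient 2: CrCl = (140 − 61) × 44 / (72 × 3.767) × 0.85 = 3476.0 / 271.22 × 0.85 ≈ 10.9 mL/min
|81.0 − 10.9| = 70.1 mL/min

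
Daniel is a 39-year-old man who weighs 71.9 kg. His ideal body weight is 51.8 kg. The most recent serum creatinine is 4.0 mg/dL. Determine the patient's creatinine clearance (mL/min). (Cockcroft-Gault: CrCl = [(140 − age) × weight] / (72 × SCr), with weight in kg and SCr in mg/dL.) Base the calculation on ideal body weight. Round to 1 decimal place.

CrCl = (140 − 39) × 51.8 / (72 × 4) = 5231.8 / 288.00 ≈ 18.2 mL/min

18.2 mL/min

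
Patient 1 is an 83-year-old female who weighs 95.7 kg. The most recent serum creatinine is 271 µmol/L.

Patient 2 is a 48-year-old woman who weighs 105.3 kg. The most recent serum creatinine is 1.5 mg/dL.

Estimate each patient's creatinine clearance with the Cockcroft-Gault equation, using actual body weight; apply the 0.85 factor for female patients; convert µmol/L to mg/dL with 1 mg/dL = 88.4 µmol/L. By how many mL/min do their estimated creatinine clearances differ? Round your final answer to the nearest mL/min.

Patient 1: SCr = 271 / 88.4 = 3.066 mg/dL
Patient 1: CrCl = (140 − 83) × 95.7 / (72 × 3.066) × 0.85 = 5454.9 / 220.75 × 0.85 ≈ 21.0 mL/min
Patient 2: CrCl = (140 − 48) × 105.3 / (72 × 1.5) × 0.85 = 9687.6 / 108.00 × 0.85 ≈ 76.2 mL/min
|21.0 − 76.2| = 55.2 mL/min

55 mL/min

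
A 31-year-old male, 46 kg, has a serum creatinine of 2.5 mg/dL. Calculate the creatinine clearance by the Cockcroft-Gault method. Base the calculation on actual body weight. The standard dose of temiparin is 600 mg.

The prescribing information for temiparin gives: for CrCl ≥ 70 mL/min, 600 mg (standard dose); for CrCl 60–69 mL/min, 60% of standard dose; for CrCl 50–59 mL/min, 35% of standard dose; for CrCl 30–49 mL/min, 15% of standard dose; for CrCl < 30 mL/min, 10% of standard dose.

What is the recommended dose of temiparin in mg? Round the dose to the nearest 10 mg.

CrCl = (140 − 31) × 46 / (72 × 2.5) = 5014.0 / 180.00 ≈ 27.9 mL/min
CrCl ≈ 28 mL/min → bracket < 30 mL/min.
10% of 600 mg = 60 mg

60 mg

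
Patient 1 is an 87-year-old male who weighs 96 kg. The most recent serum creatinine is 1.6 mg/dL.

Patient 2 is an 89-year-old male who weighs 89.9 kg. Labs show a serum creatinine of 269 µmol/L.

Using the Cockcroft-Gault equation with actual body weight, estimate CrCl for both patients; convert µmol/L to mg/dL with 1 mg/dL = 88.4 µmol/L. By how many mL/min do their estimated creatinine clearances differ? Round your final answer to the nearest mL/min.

Patient 1: CrCl = (140 − 87) × 96 / (72 × 1.6) = 5088.0 / 115.20 ≈ 44.2 mL/min
Patient 2: SCr = 269 / 88.4 = 3.043 mg/dL
Patient 2: CrCl = (140 − 89) × 89.9 / (72 × 3.043) = 4584.9 / 219.10 ≈ 20.9 mL/min
|44.2 − 20.9| = 23.3 mL/min

23 mL/min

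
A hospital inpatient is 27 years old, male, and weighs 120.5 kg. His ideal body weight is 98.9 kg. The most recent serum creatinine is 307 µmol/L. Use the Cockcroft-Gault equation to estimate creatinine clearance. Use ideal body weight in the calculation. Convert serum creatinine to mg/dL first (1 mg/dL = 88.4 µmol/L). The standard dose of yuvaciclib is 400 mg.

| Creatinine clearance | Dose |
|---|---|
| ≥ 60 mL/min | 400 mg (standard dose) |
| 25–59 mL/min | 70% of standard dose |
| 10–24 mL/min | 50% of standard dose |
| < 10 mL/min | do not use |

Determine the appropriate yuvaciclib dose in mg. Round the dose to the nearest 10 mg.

SCr = 307 / 88.4 = 3.473 mg/dL
CrCl = (140 − 27) × 98.9 / (72 × 3.473) = 11175.7 / 250.06 ≈ 44.7 mL/min
CrCl ≈ 45 mL/min → bracket 25–59 mL/min.
70% of 400 mg = 280 mg

280 mg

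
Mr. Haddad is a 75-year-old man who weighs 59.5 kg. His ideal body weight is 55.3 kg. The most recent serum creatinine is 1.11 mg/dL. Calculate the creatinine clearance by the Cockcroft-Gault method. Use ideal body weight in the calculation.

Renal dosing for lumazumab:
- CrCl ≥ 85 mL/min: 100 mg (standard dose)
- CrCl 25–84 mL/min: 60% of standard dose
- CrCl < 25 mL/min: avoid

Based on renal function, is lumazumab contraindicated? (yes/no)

CrCl = (140 − 75) × 55.3 / (72 × 1.11) = 3594.5 / 79.92 ≈ 45.0 mL/min
CrCl ≈ 45 mL/min, which is ≥ 25 mL/min.

no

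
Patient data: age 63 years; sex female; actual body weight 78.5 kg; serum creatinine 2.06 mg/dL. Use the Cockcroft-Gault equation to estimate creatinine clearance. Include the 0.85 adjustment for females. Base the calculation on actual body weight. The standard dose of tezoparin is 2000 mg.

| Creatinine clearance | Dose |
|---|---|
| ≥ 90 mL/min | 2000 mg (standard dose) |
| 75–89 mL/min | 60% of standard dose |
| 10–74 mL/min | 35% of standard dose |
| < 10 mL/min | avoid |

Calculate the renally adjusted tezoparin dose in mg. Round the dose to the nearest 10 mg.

700 mg

CrCl = (140 − 63) × 78.5 / (72 × 2.06) × 0.85 = 6044.5 / 148.32 × 0.85 ≈ 34.6 mL/min
CrCl ≈ 35 mL/min → bracket 10–74 mL/min.
35% of 2000 mg = 700 mg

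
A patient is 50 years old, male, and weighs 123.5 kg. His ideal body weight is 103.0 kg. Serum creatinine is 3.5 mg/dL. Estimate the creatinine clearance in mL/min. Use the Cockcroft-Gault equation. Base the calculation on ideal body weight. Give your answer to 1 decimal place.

36.8 mL/min

CrCl = (140 − 50) × 103 / (72 × 3.5) = 9270.0 / 252.00 ≈ 36.8 mL/min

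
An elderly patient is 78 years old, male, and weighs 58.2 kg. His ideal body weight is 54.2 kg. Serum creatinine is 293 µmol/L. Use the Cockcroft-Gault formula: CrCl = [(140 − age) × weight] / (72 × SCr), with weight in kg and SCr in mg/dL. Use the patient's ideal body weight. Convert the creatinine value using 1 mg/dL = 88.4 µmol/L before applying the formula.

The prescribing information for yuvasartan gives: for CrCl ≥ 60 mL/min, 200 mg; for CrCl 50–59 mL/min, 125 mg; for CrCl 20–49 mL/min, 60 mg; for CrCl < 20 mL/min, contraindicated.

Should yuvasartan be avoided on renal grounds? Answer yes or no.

SCr = 293 / 88.4 = 3.314 mg/dL
CrCl = (140 − 78) × 54.2 / (72 × 3.314) = 3360.4 / 238.61 ≈ 14.1 mL/min
CrCl ≈ 14 mL/min, which is < 20 mL/min.

yes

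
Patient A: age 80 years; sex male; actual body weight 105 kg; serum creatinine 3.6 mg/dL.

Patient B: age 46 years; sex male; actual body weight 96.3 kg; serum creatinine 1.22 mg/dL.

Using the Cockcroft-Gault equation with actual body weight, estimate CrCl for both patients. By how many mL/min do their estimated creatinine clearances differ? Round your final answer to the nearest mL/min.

Patient A: CrCl = (140 − 80) × 105 / (72 × 3.6) = 6300.0 / 259.20 ≈ 24.3 mL/min
Patient B: CrCl = (140 − 46) × 96.3 / (72 × 1.22) = 9052.2 / 87.84 ≈ 103.1 mL/min
|24.3 − 103.1| = 78.8 mL/min

79 mL/min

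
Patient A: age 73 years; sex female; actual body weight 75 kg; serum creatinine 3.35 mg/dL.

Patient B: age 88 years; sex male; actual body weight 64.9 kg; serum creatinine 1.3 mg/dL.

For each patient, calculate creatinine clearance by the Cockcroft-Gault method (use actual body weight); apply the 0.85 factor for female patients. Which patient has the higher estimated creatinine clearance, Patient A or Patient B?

Patient B

Patient A: CrCl = (140 − 73) × 75 / (72 × 3.35) × 0.85 = 5025.0 / 241.20 × 0.85 ≈ 17.7 mL/min
Patient B: CrCl = (140 − 88) × 64.9 / (72 × 1.3) = 3374.8 / 93.60 ≈ 36.1 mL/min
17.7 vs 36.1 mL/min → Patient B is higher.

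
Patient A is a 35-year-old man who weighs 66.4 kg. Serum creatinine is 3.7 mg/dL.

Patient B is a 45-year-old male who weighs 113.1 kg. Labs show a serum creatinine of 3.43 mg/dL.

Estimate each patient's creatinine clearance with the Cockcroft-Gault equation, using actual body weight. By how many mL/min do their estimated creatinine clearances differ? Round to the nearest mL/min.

17 mL/min

Patient A: CrCl = (140 − 35) × 66.4 / (72 × 3.7) = 6972.0 / 266.40 ≈ 26.2 mL/min
Patient B: CrCl = (140 − 45) × 113.1 / (72 × 3.43) = 10744.5 / 246.96 ≈ 43.5 mL/min
|26.2 − 43.5| = 17.3 mL/min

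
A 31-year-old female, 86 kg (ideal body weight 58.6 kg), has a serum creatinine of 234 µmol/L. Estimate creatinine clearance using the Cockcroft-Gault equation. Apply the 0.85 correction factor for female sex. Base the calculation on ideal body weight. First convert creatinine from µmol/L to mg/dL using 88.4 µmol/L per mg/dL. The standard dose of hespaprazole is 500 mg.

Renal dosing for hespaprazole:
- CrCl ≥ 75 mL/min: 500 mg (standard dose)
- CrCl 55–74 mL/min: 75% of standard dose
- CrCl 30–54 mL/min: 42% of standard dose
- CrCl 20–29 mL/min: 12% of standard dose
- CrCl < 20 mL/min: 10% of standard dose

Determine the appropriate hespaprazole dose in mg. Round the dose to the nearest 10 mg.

60 mg

SCr = 234 / 88.4 = 2.647 mg/dL
CrCl = (140 − 31) × 58.6 / (72 × 2.647) × 0.85 = 6387.4 / 190.58 × 0.85 ≈ 28.5 mL/min
CrCl ≈ 28 mL/min → bracket 20–29 mL/min.
12% of 500 mg = 60 mg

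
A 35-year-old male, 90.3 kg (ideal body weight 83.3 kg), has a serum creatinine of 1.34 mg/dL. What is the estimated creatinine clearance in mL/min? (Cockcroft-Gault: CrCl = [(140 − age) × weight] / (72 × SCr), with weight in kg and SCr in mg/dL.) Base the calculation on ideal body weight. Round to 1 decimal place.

90.7 mL/min

CrCl = (140 − 35) × 83.3 / (72 × 1.34) = 8746.5 / 96.48 ≈ 90.7 mL/min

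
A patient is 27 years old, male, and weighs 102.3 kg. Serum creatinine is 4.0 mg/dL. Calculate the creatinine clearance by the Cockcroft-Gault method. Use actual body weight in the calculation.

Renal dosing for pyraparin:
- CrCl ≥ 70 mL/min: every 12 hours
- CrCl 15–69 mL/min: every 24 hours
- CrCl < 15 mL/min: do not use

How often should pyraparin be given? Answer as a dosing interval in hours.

CrCl = (140 − 27) × 102.3 / (72 × 4) = 11559.9 / 288.00 ≈ 40.1 mL/min
CrCl ≈ 40 mL/min → bracket 15–69 mL/min → every 24 hours.

every 24 hours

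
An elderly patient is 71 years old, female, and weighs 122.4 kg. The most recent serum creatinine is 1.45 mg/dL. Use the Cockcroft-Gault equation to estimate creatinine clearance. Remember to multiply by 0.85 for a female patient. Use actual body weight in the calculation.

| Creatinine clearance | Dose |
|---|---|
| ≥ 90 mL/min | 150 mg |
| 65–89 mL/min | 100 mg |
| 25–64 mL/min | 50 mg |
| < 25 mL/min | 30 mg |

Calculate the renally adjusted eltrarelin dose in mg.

CrCl = (140 − 71) × 122.4 / (72 × 1.45) × 0.85 = 8445.6 / 104.40 × 0.85 ≈ 68.8 mL/min
CrCl ≈ 69 mL/min → bracket 65–89 mL/min.
Dose for this bracket: 100 mg.

100 mg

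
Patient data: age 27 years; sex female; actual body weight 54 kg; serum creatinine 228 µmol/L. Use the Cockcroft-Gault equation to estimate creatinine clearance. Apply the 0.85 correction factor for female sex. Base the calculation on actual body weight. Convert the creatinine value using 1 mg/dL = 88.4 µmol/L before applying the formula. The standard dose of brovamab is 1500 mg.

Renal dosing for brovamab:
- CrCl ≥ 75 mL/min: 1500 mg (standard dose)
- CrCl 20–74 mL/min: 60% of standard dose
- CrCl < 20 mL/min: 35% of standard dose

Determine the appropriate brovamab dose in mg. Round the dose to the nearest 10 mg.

900 mg

SCr = 228 / 88.4 = 2.579 mg/dL
CrCl = (140 − 27) × 54 / (72 × 2.579) × 0.85 = 6102.0 / 185.69 × 0.85 ≈ 27.9 mL/min
CrCl ≈ 28 mL/min → bracket 20–74 mL/min.
60% of 1500 mg = 900 mg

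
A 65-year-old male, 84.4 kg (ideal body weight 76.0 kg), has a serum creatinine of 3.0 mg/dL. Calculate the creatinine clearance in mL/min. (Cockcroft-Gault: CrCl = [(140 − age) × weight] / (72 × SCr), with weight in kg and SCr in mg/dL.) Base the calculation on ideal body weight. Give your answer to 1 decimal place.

CrCl = (140 − 65) × 76 / (72 × 3) = 5700.0 / 216.00 ≈ 26.4 mL/min

26.4 mL/min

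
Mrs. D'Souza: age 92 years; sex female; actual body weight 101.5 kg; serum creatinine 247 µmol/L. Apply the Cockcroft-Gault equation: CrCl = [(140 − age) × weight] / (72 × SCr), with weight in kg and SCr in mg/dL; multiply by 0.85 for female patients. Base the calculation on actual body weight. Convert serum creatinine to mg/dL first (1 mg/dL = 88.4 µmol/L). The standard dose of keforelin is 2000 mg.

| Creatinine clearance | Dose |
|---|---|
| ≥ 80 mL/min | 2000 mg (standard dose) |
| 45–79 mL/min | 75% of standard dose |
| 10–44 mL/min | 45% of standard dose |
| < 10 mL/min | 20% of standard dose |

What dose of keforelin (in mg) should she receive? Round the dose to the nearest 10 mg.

900 mg

SCr = 247 / 88.4 = 2.794 mg/dL
CrCl = (140 − 92) × 101.5 / (72 × 2.794) × 0.85 = 4872.0 / 201.17 × 0.85 ≈ 20.6 mL/min
CrCl ≈ 21 mL/min → bracket 10–44 mL/min.
45% of 2000 mg = 900 mg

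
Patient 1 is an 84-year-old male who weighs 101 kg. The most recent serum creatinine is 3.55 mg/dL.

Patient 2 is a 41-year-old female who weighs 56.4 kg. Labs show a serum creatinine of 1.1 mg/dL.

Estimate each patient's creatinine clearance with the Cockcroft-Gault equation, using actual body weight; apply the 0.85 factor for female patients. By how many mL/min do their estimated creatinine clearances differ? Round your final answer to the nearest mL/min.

38 mL/min

Patient 1: CrCl = (140 − 84) × 101 / (72 × 3.55) = 5656.0 / 255.60 ≈ 22.1 mL/min
Patient 2: CrCl = (140 − 41) × 56.4 / (72 × 1.1) × 0.85 = 5583.6 / 79.20 × 0.85 ≈ 59.9 mL/min
|22.1 − 59.9| = 37.8 mL/min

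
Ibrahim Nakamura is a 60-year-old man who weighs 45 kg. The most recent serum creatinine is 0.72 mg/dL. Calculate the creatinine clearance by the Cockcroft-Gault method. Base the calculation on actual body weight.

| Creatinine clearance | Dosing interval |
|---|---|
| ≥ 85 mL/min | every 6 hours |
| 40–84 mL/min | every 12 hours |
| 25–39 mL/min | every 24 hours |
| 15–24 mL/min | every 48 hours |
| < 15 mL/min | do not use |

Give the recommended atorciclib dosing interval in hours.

every 12 hours

CrCl = (140 − 60) × 45 / (72 × 0.72) = 3600.0 / 51.84 ≈ 69.4 mL/min
CrCl ≈ 69 mL/min → bracket 40–84 mL/min → every 12 hours.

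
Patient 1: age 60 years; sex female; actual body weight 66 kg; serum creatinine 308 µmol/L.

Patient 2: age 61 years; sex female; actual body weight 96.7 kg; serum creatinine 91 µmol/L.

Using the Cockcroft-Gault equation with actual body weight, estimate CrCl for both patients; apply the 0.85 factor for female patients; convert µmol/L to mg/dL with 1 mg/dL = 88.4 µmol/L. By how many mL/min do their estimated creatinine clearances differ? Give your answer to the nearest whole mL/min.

70 mL/min

Patient 1: SCr = 308 / 88.4 = 3.484 mg/dL
Patient 1: CrCl = (140 − 60) × 66 / (72 × 3.484) × 0.85 = 5280.0 / 250.85 × 0.85 ≈ 17.9 mL/min
Patient 2: SCr = 91 / 88.4 = 1.029 mg/dL
Patient 2: CrCl = (140 − 61) × 96.7 / (72 × 1.029) × 0.85 = 7639.3 / 74.09 × 0.85 ≈ 87.6 mL/min
|17.9 − 87.6| = 69.7 mL/min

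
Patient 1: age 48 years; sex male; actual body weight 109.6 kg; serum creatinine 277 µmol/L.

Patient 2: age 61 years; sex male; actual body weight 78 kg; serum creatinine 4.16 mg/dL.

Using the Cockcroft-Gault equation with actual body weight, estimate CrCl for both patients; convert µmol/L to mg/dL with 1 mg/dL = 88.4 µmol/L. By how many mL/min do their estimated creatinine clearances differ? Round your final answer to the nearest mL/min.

24 mL/min

Patient 1: SCr = 277 / 88.4 = 3.133 mg/dL
Patient 1: CrCl = (140 − 48) × 109.6 / (72 × 3.133) = 10083.2 / 225.58 ≈ 44.7 mL/min
Patient 2: CrCl = (140 − 61) × 78 / (72 × 4.16) = 6162.0 / 299.52 ≈ 20.6 mL/min
|44.7 − 20.6| = 24.1 mL/min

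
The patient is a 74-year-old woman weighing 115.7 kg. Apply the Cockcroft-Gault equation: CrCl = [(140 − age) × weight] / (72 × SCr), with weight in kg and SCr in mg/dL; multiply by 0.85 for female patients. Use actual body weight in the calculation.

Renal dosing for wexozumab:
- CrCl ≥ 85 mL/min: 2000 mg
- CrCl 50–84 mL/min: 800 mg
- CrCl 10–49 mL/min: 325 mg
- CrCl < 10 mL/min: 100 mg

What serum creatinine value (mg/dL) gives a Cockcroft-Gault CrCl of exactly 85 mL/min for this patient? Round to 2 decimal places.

Standard dose requires CrCl ≥ 85 mL/min.
Set (140 − 74) × 115.7 × 0.85 / (72 × SCr) = 85
SCr = (140 − 74) × 115.7 × 0.85 / (72 × 85) = 1.061 mg/dL

1.06 mg/dL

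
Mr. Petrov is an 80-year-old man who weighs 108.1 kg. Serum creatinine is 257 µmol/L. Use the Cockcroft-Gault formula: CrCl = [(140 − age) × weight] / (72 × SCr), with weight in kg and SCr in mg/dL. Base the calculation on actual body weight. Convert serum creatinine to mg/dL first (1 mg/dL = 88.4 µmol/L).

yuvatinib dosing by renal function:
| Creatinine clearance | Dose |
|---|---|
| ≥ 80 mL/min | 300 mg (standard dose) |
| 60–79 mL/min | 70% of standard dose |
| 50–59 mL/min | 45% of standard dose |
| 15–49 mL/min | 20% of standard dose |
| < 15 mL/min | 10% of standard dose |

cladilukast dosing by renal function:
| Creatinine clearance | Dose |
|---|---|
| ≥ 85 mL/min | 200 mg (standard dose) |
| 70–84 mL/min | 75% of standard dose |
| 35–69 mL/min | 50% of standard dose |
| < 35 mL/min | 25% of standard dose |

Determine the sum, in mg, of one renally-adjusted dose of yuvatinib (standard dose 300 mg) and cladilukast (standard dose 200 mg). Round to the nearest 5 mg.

110 mg

SCr = 257 / 88.4 = 2.907 mg/dL
CrCl = (140 − 80) × 108.1 / (72 × 2.907) = 6486.0 / 209.30 ≈ 31.0 mL/min
CrCl ≈ 31 mL/min.
yuvatinib: 15–49 mL/min → 20% of 300 mg = 60 mg.
cladilukast: < 35 mL/min → 25% of 200 mg = 50 mg.
Total = 60 + 50 = 110 mg.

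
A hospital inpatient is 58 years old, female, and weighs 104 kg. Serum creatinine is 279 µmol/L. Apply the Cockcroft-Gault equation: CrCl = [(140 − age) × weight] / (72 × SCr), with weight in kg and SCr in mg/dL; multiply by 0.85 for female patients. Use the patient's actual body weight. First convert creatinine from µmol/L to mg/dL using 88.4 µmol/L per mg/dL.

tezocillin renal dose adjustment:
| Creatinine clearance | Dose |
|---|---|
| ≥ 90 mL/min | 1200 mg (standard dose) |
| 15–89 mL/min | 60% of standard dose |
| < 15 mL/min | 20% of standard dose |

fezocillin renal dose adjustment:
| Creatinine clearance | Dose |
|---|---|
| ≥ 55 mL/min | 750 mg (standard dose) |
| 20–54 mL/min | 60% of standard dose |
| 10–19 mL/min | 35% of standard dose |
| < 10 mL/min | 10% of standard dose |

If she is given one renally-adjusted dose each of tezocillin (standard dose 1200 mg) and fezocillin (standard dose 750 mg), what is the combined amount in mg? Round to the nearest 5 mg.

SCr = 279 / 88.4 = 3.156 mg/dL
CrCl = (140 − 58) × 104 / (72 × 3.156) × 0.85 = 8528.0 / 227.23 × 0.85 ≈ 31.9 mL/min
CrCl ≈ 32 mL/min.
tezocillin: 15–89 mL/min → 60% of 1200 mg = 720 mg.
fezocillin: 20–54 mL/min → 60% of 750 mg = 450 mg.
Total = 720 + 450 = 1170 mg.

1170 mg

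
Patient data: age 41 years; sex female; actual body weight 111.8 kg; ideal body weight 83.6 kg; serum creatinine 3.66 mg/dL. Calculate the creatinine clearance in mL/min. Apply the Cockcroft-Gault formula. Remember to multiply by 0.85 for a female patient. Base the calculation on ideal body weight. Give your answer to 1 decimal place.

26.7 mL/min

CrCl = (140 − 41) × 83.6 / (72 × 3.66) × 0.85 = 8276.4 / 263.52 × 0.85 ≈ 26.7 mL/min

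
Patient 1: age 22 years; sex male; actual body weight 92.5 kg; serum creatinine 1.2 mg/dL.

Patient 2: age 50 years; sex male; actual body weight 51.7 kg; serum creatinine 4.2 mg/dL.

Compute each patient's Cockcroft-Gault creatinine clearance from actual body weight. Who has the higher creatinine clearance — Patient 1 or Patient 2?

Patient 1: CrCl = (140 − 22) × 92.5 / (72 × 1.2) = 10915.0 / 86.40 ≈ 126.3 mL/min
Patient 2: CrCl = (140 − 50) × 51.7 / (72 × 4.2) = 4653.0 / 302.40 ≈ 15.4 mL/min
126.3 vs 15.4 mL/min → Patient 1 is higher.

Patient 1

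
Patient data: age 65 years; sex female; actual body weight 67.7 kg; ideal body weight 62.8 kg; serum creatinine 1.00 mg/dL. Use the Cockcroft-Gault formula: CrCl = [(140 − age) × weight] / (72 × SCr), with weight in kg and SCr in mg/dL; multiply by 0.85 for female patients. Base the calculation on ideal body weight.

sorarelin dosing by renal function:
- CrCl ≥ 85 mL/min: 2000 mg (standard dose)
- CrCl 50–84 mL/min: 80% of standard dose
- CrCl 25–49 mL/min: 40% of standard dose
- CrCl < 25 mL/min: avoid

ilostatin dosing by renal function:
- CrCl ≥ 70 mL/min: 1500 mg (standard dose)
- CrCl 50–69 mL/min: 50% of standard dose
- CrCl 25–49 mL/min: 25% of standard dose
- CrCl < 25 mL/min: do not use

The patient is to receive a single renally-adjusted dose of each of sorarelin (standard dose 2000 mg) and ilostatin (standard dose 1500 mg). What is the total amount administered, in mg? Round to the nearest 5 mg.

2350 mg

CrCl = (140 − 65) × 62.8 / (72 × 1) × 0.85 = 4710.0 / 72.00 × 0.85 ≈ 55.6 mL/min
CrCl ≈ 56 mL/min.
sorarelin: 50–84 mL/min → 80% of 2000 mg = 1600 mg.
ilostatin: 50–69 mL/min → 50% of 1500 mg = 750 mg.
Total = 1600 + 750 = 2350 mg.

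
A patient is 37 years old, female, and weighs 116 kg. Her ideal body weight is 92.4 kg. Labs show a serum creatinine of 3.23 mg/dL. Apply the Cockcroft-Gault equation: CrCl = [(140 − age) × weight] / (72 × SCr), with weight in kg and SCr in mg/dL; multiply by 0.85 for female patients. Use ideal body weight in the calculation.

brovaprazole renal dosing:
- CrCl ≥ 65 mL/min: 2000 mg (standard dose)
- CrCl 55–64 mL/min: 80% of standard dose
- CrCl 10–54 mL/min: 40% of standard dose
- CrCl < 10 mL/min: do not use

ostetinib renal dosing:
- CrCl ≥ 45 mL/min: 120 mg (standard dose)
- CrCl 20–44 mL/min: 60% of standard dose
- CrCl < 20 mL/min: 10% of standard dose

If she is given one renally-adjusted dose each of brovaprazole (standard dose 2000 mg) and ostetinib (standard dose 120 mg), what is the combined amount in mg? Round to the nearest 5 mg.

CrCl = (140 − 37) × 92.4 / (72 × 3.23) × 0.85 = 9517.2 / 232.56 × 0.85 ≈ 34.8 mL/min
CrCl ≈ 35 mL/min.
brovaprazole: 10–54 mL/min → 40% of 2000 mg = 800 mg.
ostetinib: 20–44 mL/min → 60% of 120 mg = 72 mg.
Total = 800 + 72 = 872 mg.

870 mg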